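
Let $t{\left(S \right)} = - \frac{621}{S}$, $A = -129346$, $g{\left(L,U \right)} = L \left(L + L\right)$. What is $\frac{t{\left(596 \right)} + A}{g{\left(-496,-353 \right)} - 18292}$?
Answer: $- \frac{77090837}{282349040} \approx -0.27303$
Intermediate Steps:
$g{\left(L,U \right)} = 2 L^{2}$ ($g{\left(L,U \right)} = L 2 L = 2 L^{2}$)
$\frac{t{\left(596 \right)} + A}{g{\left(-496,-353 \right)} - 18292} = \frac{- \frac{621}{596} - 129346}{2 \left(-496\right)^{2} - 18292} = \frac{\left(-621\right) \frac{1}{596} - 129346}{2 \cdot 246016 - 18292} = \frac{- \frac{621}{596} - 129346}{492032 - 18292} = - \frac{77090837}{596 \cdot 473740} = \left(- \frac{77090837}{596}\right) \frac{1}{473740} = - \frac{77090837}{282349040}$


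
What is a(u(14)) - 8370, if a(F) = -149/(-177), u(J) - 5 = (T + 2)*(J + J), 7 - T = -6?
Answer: -1481341/177 ≈ -8369.2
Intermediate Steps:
T = 13 (T = 7 - 1*(-6) = 7 + 6 = 13)
u(J) = 5 + 30*J (u(J) = 5 + (13 + 2)*(J + J) = 5 + 15*(2*J) = 5 + 30*J)
a(F) = 149/177 (a(F) = -149*(-1/177) = 149/177)
a(u(14)) - 8370 = 149/177 - 8370 = -1481341/177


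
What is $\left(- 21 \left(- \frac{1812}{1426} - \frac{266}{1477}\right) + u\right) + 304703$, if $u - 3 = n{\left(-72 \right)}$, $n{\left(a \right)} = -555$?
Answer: $\frac{45761972353}{150443} \approx 3.0418 \cdot 10^{5}$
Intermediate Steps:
$u = -552$ ($u = 3 - 555 = -552$)
$\left(- 21 \left(- \frac{1812}{1426} - \frac{266}{1477}\right) + u\right) + 304703 = \left(- 21 \left(- \frac{1812}{1426} - \frac{266}{1477}\right) - 552\right) + 304703 = \left(- 21 \left(\left(-1812\right) \frac{1}{1426} - \frac{38}{211}\right) - 552\right) + 304703 = \left(- 21 \left(- \frac{906}{713} - \frac{38}{211}\right) - 552\right) + 304703 = \left(\left(-21\right) \left(- \frac{218260}{150443}\right) - 552\right) + 304703 = \left(\frac{4583460}{150443} - 552\right) + 304703 = - \frac{78461076}{150443} + 304703 = \frac{45761972353}{150443}$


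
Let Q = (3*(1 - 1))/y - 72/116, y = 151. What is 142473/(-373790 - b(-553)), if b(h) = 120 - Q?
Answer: -4131717/10843408 ≈ -0.38103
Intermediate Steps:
Q = -18/29 (Q = (3*(1 - 1))/151 - 72/116 = (3*0)*(1/151) - 72*1/116 = 0*(1/151) - 18/29 = 0 - 18/29 = -18/29 ≈ -0.62069)
b(h) = 3498/29 (b(h) = 120 - 1*(-18/29) = 120 + 18/29 = 3498/29)
142473/(-373790 - b(-553)) = 142473/(-373790 - 1*3498/29) = 142473/(-373790 - 3498/29) = 142473/(-10843408/29) = 142473*(-29/10843408) = -4131717/10843408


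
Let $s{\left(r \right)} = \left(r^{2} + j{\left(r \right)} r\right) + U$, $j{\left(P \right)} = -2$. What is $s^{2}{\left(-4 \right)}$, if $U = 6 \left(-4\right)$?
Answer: $0$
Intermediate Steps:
$U = -24$
$s{\left(r \right)} = -24 + r^{2} - 2 r$ ($s{\left(r \right)} = \left(r^{2} - 2 r\right) - 24 = -24 + r^{2} - 2 r$)
$s^{2}{\left(-4 \right)} = \left(-24 + \left(-4\right)^{2} - -8\right)^{2} = \left(-24 + 16 + 8\right)^{2} = 0^{2} = 0$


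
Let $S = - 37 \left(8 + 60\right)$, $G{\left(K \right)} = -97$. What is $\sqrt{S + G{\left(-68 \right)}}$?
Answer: $i \sqrt{2613} \approx 51.117 i$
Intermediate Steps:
$S = -2516$ ($S = \left(-37\right) 68 = -2516$)
$\sqrt{S + G{\left(-68 \right)}} = \sqrt{-2516 - 97} = \sqrt{-2613} = i \sqrt{2613}$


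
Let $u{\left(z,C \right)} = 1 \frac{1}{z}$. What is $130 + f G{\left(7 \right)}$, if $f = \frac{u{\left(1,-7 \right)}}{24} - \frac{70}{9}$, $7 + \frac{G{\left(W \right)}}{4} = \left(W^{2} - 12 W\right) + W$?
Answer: $\frac{21835}{18} \approx 1213.1$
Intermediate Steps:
$u{\left(z,C \right)} = \frac{1}{z}$
$G{\left(W \right)} = -28 - 44 W + 4 W^{2}$ ($G{\left(W \right)} = -28 + 4 \left(\left(W^{2} - 12 W\right) + W\right) = -28 + 4 \left(W^{2} - 11 W\right) = -28 + \left(- 44 W + 4 W^{2}\right) = -28 - 44 W + 4 W^{2}$)
$f = - \frac{557}{72}$ ($f = \frac{1}{1 \cdot 24} - \frac{70}{9} = 1 \cdot \frac{1}{24} - \frac{70}{9} = \frac{1}{24} - \frac{70}{9} = - \frac{557}{72} \approx -7.7361$)
$130 + f G{\left(7 \right)} = 130 - \frac{557 \left(-28 - 308 + 4 \cdot 7^{2}\right)}{72} = 130 - \frac{557 \left(-28 - 308 + 4 \cdot 49\right)}{72} = 130 - \frac{557 \left(-28 - 308 + 196\right)}{72} = 130 - - \frac{19495}{18} = 130 + \frac{19495}{18} = \frac{21835}{18}$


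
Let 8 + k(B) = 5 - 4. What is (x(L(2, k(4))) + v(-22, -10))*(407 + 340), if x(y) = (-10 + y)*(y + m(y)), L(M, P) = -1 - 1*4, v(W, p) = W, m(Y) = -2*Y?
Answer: -72459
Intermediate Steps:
k(B) = -7 (k(B) = -8 + (5 - 4) = -8 + 1 = -7)
L(M, P) = -5 (L(M, P) = -1 - 4 = -5)
x(y) = -y*(-10 + y) (x(y) = (-10 + y)*(y - 2*y) = (-10 + y)*(-y) = -y*(-10 + y))
(x(L(2, k(4))) + v(-22, -10))*(407 + 340) = (-5*(10 - 1*(-5)) - 22)*(407 + 340) = (-5*(10 + 5) - 22)*747 = (-5*15 - 22)*747 = (-75 - 22)*747 = -97*747 = -72459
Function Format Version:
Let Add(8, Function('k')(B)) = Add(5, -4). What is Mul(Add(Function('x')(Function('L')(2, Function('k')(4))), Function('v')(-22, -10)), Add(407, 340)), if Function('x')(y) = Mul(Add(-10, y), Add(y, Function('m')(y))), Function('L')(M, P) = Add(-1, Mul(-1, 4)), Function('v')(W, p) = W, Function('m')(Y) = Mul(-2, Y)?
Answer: -72459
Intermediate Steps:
Function('k')(B) = -7 (Function('k')(B) = Add(-8, Add(5, -4)) = Add(-8, 1) = -7)
Function('L')(M, P) = -5 (Function('L')(M, P) = Add(-1, -4) = -5)
Function('x')(y) = Mul(-1, y, Add(-10, y)) (Function('x')(y) = Mul(Add(-10, y), Add(y, Mul(-2, y))) = Mul(Add(-10, y), Mul(-1, y)) = Mul(-1, y, Add(-10, y)))
Mul(Add(Function('x')(Function('L')(2, Function('k')(4))), Function('v')(-22, -10)), Add(407, 340)) = Mul(Add(Mul(-5, Add(10, Mul(-1, -5))), -22), Add(407, 340)) = Mul(Add(Mul(-5, Add(10, 5)), -22), 747) = Mul(Add(Mul(-5, 15), -22), 747) = Mul(Add(-75, -22), 747) = Mul(-97, 747) = -72459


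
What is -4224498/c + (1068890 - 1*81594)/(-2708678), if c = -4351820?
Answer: 1786567578731/2946919773490 ≈ 0.60625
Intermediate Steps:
-4224498/c + (1068890 - 1*81594)/(-2708678) = -4224498/(-4351820) + (1068890 - 1*81594)/(-2708678) = -4224498*(-1/4351820) + (1068890 - 81594)*(-1/2708678) = 2112249/2175910 + 987296*(-1/2708678) = 2112249/2175910 - 493648/1354339 = 1786567578731/2946919773490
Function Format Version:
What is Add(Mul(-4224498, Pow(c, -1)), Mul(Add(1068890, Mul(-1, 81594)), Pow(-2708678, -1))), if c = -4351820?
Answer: Rational(1786567578731, 2946919773490) ≈ 0.60625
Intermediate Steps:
Add(Mul(-4224498, Pow(c, -1)), Mul(Add(1068890, Mul(-1, 81594)), Pow(-2708678, -1))) = Add(Mul(-4224498, Pow(-4351820, -1)), Mul(Add(1068890, Mul(-1, 81594)), Pow(-2708678, -1))) = Add(Mul(-4224498, Rational(-1, 4351820)), Mul(Add(1068890, -81594), Rational(-1, 2708678))) = Add(Rational(2112249, 2175910), Mul(987296, Rational(-1, 2708678))) = Add(Rational(2112249, 2175910), Rational(-493648, 1354339)) = Rational(1786567578731, 2946919773490)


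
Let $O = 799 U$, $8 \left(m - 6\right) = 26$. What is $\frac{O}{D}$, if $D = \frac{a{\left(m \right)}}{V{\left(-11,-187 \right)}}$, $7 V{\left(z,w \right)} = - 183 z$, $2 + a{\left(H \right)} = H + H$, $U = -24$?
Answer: $- \frac{2339472}{7} \approx -3.3421 \cdot 10^{5}$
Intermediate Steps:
$m = \frac{37}{4}$ ($m = 6 + \frac{1}{8} \cdot 26 = 6 + \frac{13}{4} = \frac{37}{4} \approx 9.25$)
$a{\left(H \right)} = -2 + 2 H$ ($a{\left(H \right)} = -2 + \left(H + H\right) = -2 + 2 H$)
$V{\left(z,w \right)} = - \frac{183 z}{7}$ ($V{\left(z,w \right)} = \frac{\left(-183\right) z}{7} = - \frac{183 z}{7}$)
$O = -19176$ ($O = 799 \left(-24\right) = -19176$)
$D = \frac{7}{122}$ ($D = \frac{-2 + 2 \cdot \frac{37}{4}}{\left(- \frac{183}{7}\right) \left(-11\right)} = \frac{-2 + \frac{37}{2}}{\frac{2013}{7}} = \frac{33}{2} \cdot \frac{7}{2013} = \frac{7}{122} \approx 0.057377$)
$\frac{O}{D} = - \frac{19176}{\frac{7}{122}} = \left(-19176\right) \frac{122}{7} = - \frac{2339472}{7}$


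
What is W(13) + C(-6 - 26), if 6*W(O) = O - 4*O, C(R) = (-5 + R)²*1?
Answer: 2725/2 ≈ 1362.5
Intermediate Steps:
C(R) = (-5 + R)²
W(O) = -O/2 (W(O) = (O - 4*O)/6 = (-3*O)/6 = -O/2)
W(13) + C(-6 - 26) = -½*13 + (-5 + (-6 - 26))² = -13/2 + (-5 - 32)² = -13/2 + (-37)² = -13/2 + 1369 = 2725/2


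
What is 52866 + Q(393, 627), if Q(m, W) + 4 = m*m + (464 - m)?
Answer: 207382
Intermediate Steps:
Q(m, W) = 460 + m² - m (Q(m, W) = -4 + (m*m + (464 - m)) = -4 + (m² + (464 - m)) = -4 + (464 + m² - m) = 460 + m² - m)
52866 + Q(393, 627) = 52866 + (460 + 393² - 1*393) = 52866 + (460 + 154449 - 393) = 52866 + 154516 = 207382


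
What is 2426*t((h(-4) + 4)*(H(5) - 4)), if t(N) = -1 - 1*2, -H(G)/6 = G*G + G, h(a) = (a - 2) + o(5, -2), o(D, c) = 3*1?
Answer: -7278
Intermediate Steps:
o(D, c) = 3
h(a) = 1 + a (h(a) = (a - 2) + 3 = (-2 + a) + 3 = 1 + a)
H(G) = -6*G - 6*G**2 (H(G) = -6*(G*G + G) = -6*(G**2 + G) = -6*(G + G**2) = -6*G - 6*G**2)
t(N) = -3 (t(N) = -1 - 2 = -3)
2426*t((h(-4) + 4)*(H(5) - 4)) = 2426*(-3) = -7278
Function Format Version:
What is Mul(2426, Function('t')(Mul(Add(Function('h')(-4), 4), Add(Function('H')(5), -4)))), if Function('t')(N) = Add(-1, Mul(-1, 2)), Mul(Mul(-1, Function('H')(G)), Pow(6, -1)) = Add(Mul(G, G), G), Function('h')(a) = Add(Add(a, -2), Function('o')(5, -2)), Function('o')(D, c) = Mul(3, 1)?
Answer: -7278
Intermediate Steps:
Function('o')(D, c) = 3
Function('h')(a) = Add(1, a) (Function('h')(a) = Add(Add(a, -2), 3) = Add(Add(-2, a), 3) = Add(1, a))
Function('H')(G) = Add(Mul(-6, G), Mul(-6, Pow(G, 2))) (Function('H')(G) = Mul(-6, Add(Mul(G, G), G)) = Mul(-6, Add(Pow(G, 2), G)) = Mul(-6, Add(G, Pow(G, 2))) = Add(Mul(-6, G), Mul(-6, Pow(G, 2))))
Function('t')(N) = -3 (Function('t')(N) = Add(-1, -2) = -3)
Mul(2426, Function('t')(Mul(Add(Function('h')(-4), 4), Add(Function('H')(5), -4)))) = Mul(2426, -3) = -7278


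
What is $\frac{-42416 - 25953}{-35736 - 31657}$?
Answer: $\frac{68369}{67393} \approx 1.0145$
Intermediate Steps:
$\frac{-42416 - 25953}{-35736 - 31657} = - \frac{68369}{-67393} = \left(-68369\right) \left(- \frac{1}{67393}\right) = \frac{68369}{67393}$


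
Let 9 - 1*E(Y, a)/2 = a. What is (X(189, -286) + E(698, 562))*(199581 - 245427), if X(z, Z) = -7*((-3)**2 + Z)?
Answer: -38189718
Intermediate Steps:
X(z, Z) = -63 - 7*Z (X(z, Z) = -7*(9 + Z) = -63 - 7*Z)
E(Y, a) = 18 - 2*a
(X(189, -286) + E(698, 562))*(199581 - 245427) = ((-63 - 7*(-286)) + (18 - 2*562))*(199581 - 245427) = ((-63 + 2002) + (18 - 1124))*(-45846) = (1939 - 1106)*(-45846) = 833*(-45846) = -38189718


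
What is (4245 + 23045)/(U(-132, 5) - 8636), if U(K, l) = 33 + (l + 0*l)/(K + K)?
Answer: -7204560/2271197 ≈ -3.1721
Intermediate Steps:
U(K, l) = 33 + l/(2*K) (U(K, l) = 33 + (l + 0)/((2*K)) = 33 + l*(1/(2*K)) = 33 + l/(2*K))
(4245 + 23045)/(U(-132, 5) - 8636) = (4245 + 23045)/((33 + (1/2)*5/(-132)) - 8636) = 27290/((33 + (1/2)*5*(-1/132)) - 8636) = 27290/((33 - 5/264) - 8636) = 27290/(8707/264 - 8636) = 27290/(-2271197/264) = 27290*(-264/2271197) = -7204560/2271197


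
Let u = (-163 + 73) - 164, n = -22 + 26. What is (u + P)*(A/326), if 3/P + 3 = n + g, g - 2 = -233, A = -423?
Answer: 24712929/74980 ≈ 329.59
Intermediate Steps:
n = 4
g = -231 (g = 2 - 233 = -231)
u = -254 (u = -90 - 164 = -254)
P = -3/230 (P = 3/(-3 + (4 - 231)) = 3/(-3 - 227) = 3/(-230) = 3*(-1/230) = -3/230 ≈ -0.013043)
(u + P)*(A/326) = (-254 - 3/230)*(-423/326) = -(-24712929)/(230*326) = -58423/230*(-423/326) = 24712929/74980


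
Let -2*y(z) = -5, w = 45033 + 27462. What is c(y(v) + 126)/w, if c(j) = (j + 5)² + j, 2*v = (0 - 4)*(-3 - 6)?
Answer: 71803/289980 ≈ 0.24761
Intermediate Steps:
v = 18 (v = ((0 - 4)*(-3 - 6))/2 = (-4*(-9))/2 = (½)*36 = 18)
w = 72495
y(z) = 5/2 (y(z) = -½*(-5) = 5/2)
c(j) = j + (5 + j)² (c(j) = (5 + j)² + j = j + (5 + j)²)
c(y(v) + 126)/w = ((5/2 + 126) + (5 + (5/2 + 126))²)/72495 = (257/2 + (5 + 257/2)²)*(1/72495) = (257/2 + (267/2)²)*(1/72495) = (257/2 + 71289/4)*(1/72495) = (71803/4)*(1/72495) = 71803/289980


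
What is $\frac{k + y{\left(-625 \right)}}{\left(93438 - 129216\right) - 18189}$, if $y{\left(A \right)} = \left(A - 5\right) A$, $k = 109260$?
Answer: $- \frac{167670}{17989} \approx -9.3207$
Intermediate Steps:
$y{\left(A \right)} = A \left(-5 + A\right)$ ($y{\left(A \right)} = \left(-5 + A\right) A = A \left(-5 + A\right)$)
$\frac{k + y{\left(-625 \right)}}{\left(93438 - 129216\right) - 18189} = \frac{109260 - 625 \left(-5 - 625\right)}{\left(93438 - 129216\right) - 18189} = \frac{109260 - -393750}{\left(93438 - 129216\right) - 18189} = \frac{109260 + 393750}{-35778 - 18189} = \frac{503010}{-53967} = 503010 \left(- \frac{1}{53967}\right) = - \frac{167670}{17989}$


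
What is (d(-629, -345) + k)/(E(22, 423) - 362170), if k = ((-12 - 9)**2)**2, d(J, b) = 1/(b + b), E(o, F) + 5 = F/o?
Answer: -113546983/211443255 ≈ -0.53701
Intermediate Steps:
E(o, F) = -5 + F/o
d(J, b) = 1/(2*b)
k = 194481 (k = ((-21)**2)**2 = 441**2 = 194481)
(d(-629, -345) + k)/(E(22, 423) - 362170) = ((1/2)/(-345) + 194481)/((-5 + 423/22) - 362170) = ((1/2)*(-1/345) + 194481)/((-5 + 423*(1/22)) - 362170) = (-1/690 + 194481)/((-5 + 423/22) - 362170) = 134191889/(690*(313/22 - 362170)) = 134191889/(690*(-7967427/22)) = (134191889/690)*(-22/7967427) = -113546983/211443255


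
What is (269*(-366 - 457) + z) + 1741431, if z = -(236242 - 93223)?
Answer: 1377025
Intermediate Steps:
z = -143019 (z = -1*143019 = -143019)
(269*(-366 - 457) + z) + 1741431 = (269*(-366 - 457) - 143019) + 1741431 = (269*(-823) - 143019) + 1741431 = (-221387 - 143019) + 1741431 = -364406 + 1741431 = 1377025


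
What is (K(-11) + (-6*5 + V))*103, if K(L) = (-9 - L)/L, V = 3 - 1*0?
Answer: -30797/11 ≈ -2799.7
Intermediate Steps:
V = 3 (V = 3 + 0 = 3)
K(L) = (-9 - L)/L
(K(-11) + (-6*5 + V))*103 = ((-9 - 1*(-11))/(-11) + (-6*5 + 3))*103 = (-(-9 + 11)/11 + (-30 + 3))*103 = (-1/11*2 - 27)*103 = (-2/11 - 27)*103 = -299/11*103 = -30797/11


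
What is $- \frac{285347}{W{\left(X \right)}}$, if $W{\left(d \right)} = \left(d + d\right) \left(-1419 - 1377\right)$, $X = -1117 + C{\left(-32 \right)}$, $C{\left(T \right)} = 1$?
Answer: $- \frac{285347}{6240672} \approx -0.045724$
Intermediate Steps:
$X = -1116$ ($X = -1117 + 1 = -1116$)
$W{\left(d \right)} = - 5592 d$ ($W{\left(d \right)} = 2 d \left(-2796\right) = - 5592 d$)
$- \frac{285347}{W{\left(X \right)}} = - \frac{285347}{\left(-5592\right) \left(-1116\right)} = - \frac{285347}{6240672}$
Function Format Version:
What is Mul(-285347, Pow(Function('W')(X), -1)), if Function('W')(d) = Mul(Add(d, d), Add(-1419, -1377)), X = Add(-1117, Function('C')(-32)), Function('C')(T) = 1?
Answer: Rational(-285347, 6240672) ≈ -0.045724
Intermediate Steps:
X = -1116 (X = Add(-1117, 1) = -1116)
Function('W')(d) = Mul(-5592, d) (Function('W')(d) = Mul(Mul(2, d), -2796) = Mul(-5592, d))
Mul(-285347, Pow(Function('W')(X), -1)) = Mul(-285347, Pow(Mul(-5592, -1116), -1)) = Mul(-285347, Pow(6240672, -1)) = Mul(-285347, Rational(1, 6240672)) = Rational(-285347, 6240672)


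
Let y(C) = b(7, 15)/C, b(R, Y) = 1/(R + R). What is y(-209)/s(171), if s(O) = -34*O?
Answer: 1/17011764 ≈ 5.8783e-8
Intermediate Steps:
b(R, Y) = 1/(2*R)
y(C) = 1/(14*C) (y(C) = ((½)/7)/C = ((½)*(⅐))/C = 1/(14*C))
y(-209)/s(171) = ((1/14)/(-209))/((-34*171)) = ((1/14)*(-1/209))/(-5814) = -1/2926*(-1/5814) = 1/17011764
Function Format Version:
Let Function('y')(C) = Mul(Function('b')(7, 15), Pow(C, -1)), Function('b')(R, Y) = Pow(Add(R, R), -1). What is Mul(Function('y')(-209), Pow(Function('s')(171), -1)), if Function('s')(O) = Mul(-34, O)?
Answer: Rational(1, 17011764) ≈ 5.8783e-8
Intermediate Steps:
Function('b')(R, Y) = Mul(Rational(1, 2), Pow(R, -1)) (Function('b')(R, Y) = Pow(Mul(2, R), -1) = Mul(Rational(1, 2), Pow(R, -1)))
Function('y')(C) = Mul(Rational(1, 14), Pow(C, -1)) (Function('y')(C) = Mul(Mul(Rational(1, 2), Pow(7, -1)), Pow(C, -1)) = Mul(Mul(Rational(1, 2), Rational(1, 7)), Pow(C, -1)) = Mul(Rational(1, 14), Pow(C, -1)))
Mul(Function('y')(-209), Pow(Function('s')(171), -1)) = Mul(Mul(Rational(1, 14), Pow(-209, -1)), Pow(Mul(-34, 171), -1)) = Mul(Mul(Rational(1, 14), Rational(-1, 209)), Pow(-5814, -1)) = Mul(Rational(-1, 2926), Rational(-1, 5814)) = Rational(1, 17011764)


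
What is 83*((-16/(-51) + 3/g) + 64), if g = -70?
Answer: 19044101/3570 ≈ 5334.5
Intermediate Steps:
83*((-16/(-51) + 3/g) + 64) = 83*((-16/(-51) + 3/(-70)) + 64) = 83*((-16*(-1/51) + 3*(-1/70)) + 64) = 83*((16/51 - 3/70) + 64) = 83*(967/3570 + 64) = 83*(229447/3570) = 19044101/3570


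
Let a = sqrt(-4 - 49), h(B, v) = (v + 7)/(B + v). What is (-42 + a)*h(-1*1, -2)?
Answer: 70 - 5*I*sqrt(53)/3 ≈ 70.0 - 12.134*I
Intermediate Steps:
h(B, v) = (7 + v)/(B + v)
a = I*sqrt(53) (a = sqrt(-53) = I*sqrt(53) ≈ 7.2801*I)
(-42 + a)*h(-1*1, -2) = (-42 + I*sqrt(53))*((7 - 2)/(-1*1 - 2)) = (-42 + I*sqrt(53))*(5/(-1 - 2)) = (-42 + I*sqrt(53))*(5/(-3)) = (-42 + I*sqrt(53))*(-1/3*5) = (-42 + I*sqrt(53))*(-5/3) = 70 - 5*I*sqrt(53)/3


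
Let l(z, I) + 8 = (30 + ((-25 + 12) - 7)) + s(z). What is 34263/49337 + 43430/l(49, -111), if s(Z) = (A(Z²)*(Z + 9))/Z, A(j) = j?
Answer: 1120074941/70157214 ≈ 15.965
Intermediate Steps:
s(Z) = Z*(9 + Z) (s(Z) = (Z²*(Z + 9))/Z = (Z²*(9 + Z))/Z = Z*(9 + Z))
l(z, I) = 2 + z*(9 + z) (l(z, I) = -8 + ((30 + ((-25 + 12) - 7)) + z*(9 + z)) = -8 + ((30 + (-13 - 7)) + z*(9 + z)) = -8 + ((30 - 20) + z*(9 + z)) = -8 + (10 + z*(9 + z)) = 2 + z*(9 + z))
34263/49337 + 43430/l(49, -111) = 34263/49337 + 43430/(2 + 49*(9 + 49)) = 34263*(1/49337) + 43430/(2 + 49*58) = 34263/49337 + 43430/(2 + 2842) = 34263/49337 + 43430/2844 = 34263/49337 + 43430*(1/2844) = 34263/49337 + 21715/1422 = 1120074941/70157214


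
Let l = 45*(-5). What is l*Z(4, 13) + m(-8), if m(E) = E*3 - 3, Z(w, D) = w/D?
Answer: -1251/13 ≈ -96.231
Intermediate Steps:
l = -225
m(E) = -3 + 3*E (m(E) = 3*E - 3 = -3 + 3*E)
l*Z(4, 13) + m(-8) = -900/13 + (-3 + 3*(-8)) = -900/13 + (-3 - 24) = -225*4/13 - 27 = -900/13 - 27 = -1251/13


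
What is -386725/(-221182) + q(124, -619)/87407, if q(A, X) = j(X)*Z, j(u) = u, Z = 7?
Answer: 32844090469/19332855074 ≈ 1.6989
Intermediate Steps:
q(A, X) = 7*X (q(A, X) = X*7 = 7*X)
-386725/(-221182) + q(124, -619)/87407 = -386725/(-221182) + (7*(-619))/87407 = -386725*(-1/221182) - 4333*1/87407 = 386725/221182 - 4333/87407 = 32844090469/19332855074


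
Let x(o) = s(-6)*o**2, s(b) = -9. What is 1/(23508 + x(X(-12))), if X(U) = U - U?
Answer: 1/23508 ≈ 4.2539e-5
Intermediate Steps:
X(U) = 0
x(o) = -9*o**2
1/(23508 + x(X(-12))) = 1/(23508 - 9*0**2) = 1/(23508 - 9*0) = 1/(23508 + 0) = 1/23508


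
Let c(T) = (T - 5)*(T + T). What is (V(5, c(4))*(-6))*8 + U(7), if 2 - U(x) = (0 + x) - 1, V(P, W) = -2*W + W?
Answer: -388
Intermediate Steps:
c(T) = 2*T*(-5 + T) (c(T) = (-5 + T)*(2*T) = 2*T*(-5 + T))
V(P, W) = -W
U(x) = 3 - x (U(x) = 2 - ((0 + x) - 1) = 2 - (x - 1) = 2 - (-1 + x) = 2 + (1 - x) = 3 - x)
(V(5, c(4))*(-6))*8 + U(7) = (-2*4*(-5 + 4)*(-6))*8 + (3 - 1*7) = (-2*4*(-1)*(-6))*8 + (3 - 7) = (-1*(-8)*(-6))*8 - 4 = (8*(-6))*8 - 4 = -48*8 - 4 = -384 - 4 = -388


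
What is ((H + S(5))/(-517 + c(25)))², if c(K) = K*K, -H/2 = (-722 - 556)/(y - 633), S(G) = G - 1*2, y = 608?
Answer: 683929/810000 ≈ 0.84436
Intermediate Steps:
S(G) = -2 + G (S(G) = G - 2 = -2 + G)
H = -2556/25 (H = -2*(-722 - 556)/(608 - 633) = -(-2556)/(-25) = -(-2556)*(-1)/25 = -2*1278/25 = -2556/25 ≈ -102.24)
c(K) = K²
((H + S(5))/(-517 + c(25)))² = ((-2556/25 + (-2 + 5))/(-517 + 25²))² = ((-2556/25 + 3)/(-517 + 625))² = (-2481/25/108)² = (-2481/25*1/108)² = (-827/900)² = 683929/810000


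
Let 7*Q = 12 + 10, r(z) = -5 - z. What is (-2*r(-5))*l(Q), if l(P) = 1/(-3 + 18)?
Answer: 0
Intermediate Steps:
Q = 22/7 (Q = (12 + 10)/7 = (1/7)*22 = 22/7 ≈ 3.1429)
l(P) = 1/15
(-2*r(-5))*l(Q) = -2*(-5 - 1*(-5))*(1/15) = -2*(-5 + 5)*(1/15) = -2*0*(1/15) = 0*(1/15) = 0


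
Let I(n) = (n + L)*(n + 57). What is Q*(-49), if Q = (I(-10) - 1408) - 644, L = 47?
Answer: 15337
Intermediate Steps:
I(n) = (47 + n)*(57 + n) (I(n) = (n + 47)*(n + 57) = (47 + n)*(57 + n))
Q = -313 (Q = ((2679 + (-10)² + 104*(-10)) - 1408) - 644 = ((2679 + 100 - 1040) - 1408) - 644 = (1739 - 1408) - 644 = 331 - 644 = -313)
Q*(-49) = -313*(-49) = 15337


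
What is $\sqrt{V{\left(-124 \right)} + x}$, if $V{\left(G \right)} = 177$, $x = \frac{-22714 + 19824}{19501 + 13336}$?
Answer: $\frac{\sqrt{190758637783}}{32837} \approx 13.301$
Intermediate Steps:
$x = - \frac{2890}{32837} \approx -0.08801$
$\sqrt{V{\left(-124 \right)} + x} = \sqrt{177 - \frac{2890}{32837}} = \sqrt{\frac{5809259}{32837}} = \frac{\sqrt{190758637783}}{32837}$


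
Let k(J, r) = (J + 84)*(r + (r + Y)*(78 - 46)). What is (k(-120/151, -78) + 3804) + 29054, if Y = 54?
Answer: -5667586/151 ≈ -37534.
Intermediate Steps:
k(J, r) = (84 + J)*(1728 + 33*r) (k(J, r) = (J + 84)*(r + (r + 54)*(78 - 46)) = (84 + J)*(r + (54 + r)*32) = (84 + J)*(r + (1728 + 32*r)) = (84 + J)*(1728 + 33*r))
(k(-120/151, -78) + 3804) + 29054 = ((145152 + 1728*(-120/151) + 2772*(-78) + 33*(-120/151)*(-78)) + 3804) + 29054 = ((145152 + 1728*(-120*1/151) - 216216 + 33*(-120*1/151)*(-78)) + 3804) + 29054 = ((145152 + 1728*(-120/151) - 216216 + 33*(-120/151)*(-78)) + 3804) + 29054 = ((145152 - 207360/151 - 216216 + 308880/151) + 3804) + 29054 = (-10629144/151 + 3804) + 29054 = -10054740/151 + 29054 = -5667586/151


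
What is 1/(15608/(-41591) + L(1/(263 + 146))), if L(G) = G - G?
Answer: -41591/15608 ≈ -2.6647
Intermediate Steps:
L(G) = 0
1/(15608/(-41591) + L(1/(263 + 146))) = 1/(15608/(-41591) + 0) = 1/(15608*(-1/41591) + 0) = 1/(-15608/41591 + 0) = 1/(-15608/41591) = -41591/15608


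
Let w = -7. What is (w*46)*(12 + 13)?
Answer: -8050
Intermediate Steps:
(w*46)*(12 + 13) = (-7*46)*(12 + 13) = -322*25 = -8050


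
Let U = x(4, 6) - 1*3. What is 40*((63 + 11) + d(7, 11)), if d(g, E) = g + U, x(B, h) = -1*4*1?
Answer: 2960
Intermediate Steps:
x(B, h) = -4 (x(B, h) = -4*1 = -4)
U = -7 (U = -4 - 1*3 = -4 - 3 = -7)
d(g, E) = -7 + g (d(g, E) = g - 7 = -7 + g)
40*((63 + 11) + d(7, 11)) = 40*((63 + 11) + (-7 + 7)) = 40*(74 + 0) = 40*74 = 2960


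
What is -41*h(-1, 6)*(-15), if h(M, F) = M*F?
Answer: -3690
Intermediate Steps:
h(M, F) = F*M
-41*h(-1, 6)*(-15) = -246*(-1)*(-15) = -41*(-6)*(-15) = 246*(-15) = -3690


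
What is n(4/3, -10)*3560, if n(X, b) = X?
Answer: 14240/3 ≈ 4746.7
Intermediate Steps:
n(4/3, -10)*3560 = (4/3)*3560 = 14240/3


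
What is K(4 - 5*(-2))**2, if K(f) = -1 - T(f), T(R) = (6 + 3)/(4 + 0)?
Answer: 169/16 ≈ 10.563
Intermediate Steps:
T(R) = 9/4
K(f) = -13/4 (K(f) = -1 - 1*9/4 = -1 - 9/4 = -13/4)
K(4 - 5*(-2))**2 = (-13/4)**2 = 169/16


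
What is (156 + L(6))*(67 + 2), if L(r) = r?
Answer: 11178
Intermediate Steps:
(156 + L(6))*(67 + 2) = (156 + 6)*(67 + 2) = 162*69 = 11178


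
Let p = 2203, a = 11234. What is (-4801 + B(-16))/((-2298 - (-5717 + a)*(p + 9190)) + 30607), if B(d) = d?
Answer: 4817/62826872 ≈ 7.6671e-5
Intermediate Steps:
(-4801 + B(-16))/((-2298 - (-5717 + a)*(p + 9190)) + 30607) = (-4801 - 16)/((-2298 - (-5717 + 11234)*(2203 + 9190)) + 30607) = -4817/((-2298 - 5517*11393) + 30607) = -4817/((-2298 - 1*62855181) + 30607) = -4817/((-2298 - 62855181) + 30607) = -4817/(-62857479 + 30607) = -4817/(-62826872) = -4817*(-1/62826872) = 4817/62826872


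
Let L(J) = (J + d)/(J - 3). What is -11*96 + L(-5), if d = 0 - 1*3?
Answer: -1055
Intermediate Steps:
d = -3 (d = 0 - 3 = -3)
L(J) = 1 (L(J) = (J - 3)/(J - 3) = (-3 + J)/(-3 + J) = 1)
-11*96 + L(-5) = -11*96 + 1 = -1056 + 1 = -1055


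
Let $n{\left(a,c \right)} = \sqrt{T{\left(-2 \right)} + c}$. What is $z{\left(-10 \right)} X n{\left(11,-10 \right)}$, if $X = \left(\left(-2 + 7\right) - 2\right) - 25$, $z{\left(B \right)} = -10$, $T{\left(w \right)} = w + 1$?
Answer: $220 i \sqrt{11} \approx 729.66 i$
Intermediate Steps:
$T{\left(w \right)} = 1 + w$
$n{\left(a,c \right)} = \sqrt{-1 + c}$ ($n{\left(a,c \right)} = \sqrt{\left(1 - 2\right) + c} = \sqrt{-1 + c}$)
$X = -22$ ($X = \left(5 - 2\right) - 25 = 3 - 25 = -22$)
$z{\left(-10 \right)} X n{\left(11,-10 \right)} = \left(-10\right) \left(-22\right) \sqrt{-1 - 10} = 220 \sqrt{-11} = 220 i \sqrt{11}$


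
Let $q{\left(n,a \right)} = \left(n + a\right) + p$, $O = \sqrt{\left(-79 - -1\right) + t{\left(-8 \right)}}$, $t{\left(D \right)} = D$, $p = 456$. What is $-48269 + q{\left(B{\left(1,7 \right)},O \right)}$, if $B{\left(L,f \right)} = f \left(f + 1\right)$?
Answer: $-47757 + i \sqrt{86} \approx -47757.0 + 9.2736 i$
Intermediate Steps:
$B{\left(L,f \right)} = f \left(1 + f\right)$
$O = i \sqrt{86}$ ($O = \sqrt{\left(-79 - -1\right) - 8} = \sqrt{\left(-79 + 1\right) - 8} = \sqrt{-78 - 8} = \sqrt{-86} = i \sqrt{86} \approx 9.2736 i$)
$q{\left(n,a \right)} = 456 + a + n$ ($q{\left(n,a \right)} = \left(n + a\right) + 456 = \left(a + n\right) + 456 = 456 + a + n$)
$-48269 + q{\left(B{\left(1,7 \right)},O \right)} = -48269 + \left(456 + i \sqrt{86} + 7 \left(1 + 7\right)\right) = -48269 + \left(456 + i \sqrt{86} + 7 \cdot 8\right) = -48269 + \left(456 + i \sqrt{86} + 56\right) = -48269 + \left(512 + i \sqrt{86}\right) = -47757 + i \sqrt{86}$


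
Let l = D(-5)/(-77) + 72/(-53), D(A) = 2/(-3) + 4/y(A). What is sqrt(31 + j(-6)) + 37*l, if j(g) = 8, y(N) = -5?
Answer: -275798/5565 + sqrt(39) ≈ -43.314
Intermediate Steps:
D(A) = -22/15 (D(A) = 2/(-3) + 4/(-5) = 2*(-1/3) + 4*(-1/5) = -2/3 - 4/5 = -22/15)
l = -7454/5565 (l = -22/15/(-77) + 72/(-53) = -22/15*(-1/77) + 72*(-1/53) = 2/105 - 72/53 = -7454/5565 ≈ -1.3394)
sqrt(31 + j(-6)) + 37*l = sqrt(31 + 8) + 37*(-7454/5565) = sqrt(39) - 275798/5565 = -275798/5565 + sqrt(39)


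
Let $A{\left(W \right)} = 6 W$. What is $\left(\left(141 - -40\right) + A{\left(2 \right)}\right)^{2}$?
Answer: $37249$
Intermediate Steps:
$\left(\left(141 - -40\right) + A{\left(2 \right)}\right)^{2} = \left(\left(141 - -40\right) + 6 \cdot 2\right)^{2} = \left(\left(141 + 40\right) + 12\right)^{2} = \left(181 + 12\right)^{2} = 193^{2} = 37249$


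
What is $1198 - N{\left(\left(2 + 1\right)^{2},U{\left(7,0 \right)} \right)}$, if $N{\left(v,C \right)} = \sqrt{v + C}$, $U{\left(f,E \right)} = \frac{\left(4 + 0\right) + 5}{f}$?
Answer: $1198 - \frac{6 \sqrt{14}}{7} \approx 1194.8$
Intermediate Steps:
$U{\left(f,E \right)} = \frac{9}{f}$ ($U{\left(f,E \right)} = \frac{4 + 5}{f} = \frac{9}{f}$)
$N{\left(v,C \right)} = \sqrt{C + v}$
$1198 - N{\left(\left(2 + 1\right)^{2},U{\left(7,0 \right)} \right)} = 1198 - \sqrt{\frac{9}{7} + \left(2 + 1\right)^{2}} = 1198 - \sqrt{9 \cdot \frac{1}{7} + 3^{2}} = 1198 - \sqrt{\frac{9}{7} + 9} = 1198 - \sqrt{\frac{72}{7}} = 1198 - \frac{6 \sqrt{14}}{7}$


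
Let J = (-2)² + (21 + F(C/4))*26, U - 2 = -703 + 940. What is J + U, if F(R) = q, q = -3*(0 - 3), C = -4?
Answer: 1023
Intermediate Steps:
q = 9 (q = -3*(-3) = 9)
F(R) = 9
U = 239 (U = 2 + (-703 + 940) = 2 + 237 = 239)
J = 784 (J = (-2)² + (21 + 9)*26 = 4 + 30*26 = 4 + 780 = 784)
J + U = 784 + 239 = 1023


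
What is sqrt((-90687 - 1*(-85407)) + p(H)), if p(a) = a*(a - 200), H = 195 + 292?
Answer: sqrt(134489) ≈ 366.73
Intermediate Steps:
H = 487
p(a) = a*(-200 + a)
sqrt((-90687 - 1*(-85407)) + p(H)) = sqrt((-90687 - 1*(-85407)) + 487*(-200 + 487)) = sqrt((-90687 + 85407) + 487*287) = sqrt(-5280 + 139769) = sqrt(134489)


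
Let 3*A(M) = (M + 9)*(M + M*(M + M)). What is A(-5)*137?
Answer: 8220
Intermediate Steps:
A(M) = (9 + M)*(M + 2*M**2)/3 (A(M) = ((M + 9)*(M + M*(M + M)))/3 = ((9 + M)*(M + M*(2*M)))/3 = ((9 + M)*(M + 2*M**2))/3 = (9 + M)*(M + 2*M**2)/3)
A(-5)*137 = ((1/3)*(-5)*(9 + 2*(-5)**2 + 19*(-5)))*137 = ((1/3)*(-5)*(9 + 2*25 - 95))*137 = ((1/3)*(-5)*(9 + 50 - 95))*137 = ((1/3)*(-5)*(-36))*137 = 60*137 = 8220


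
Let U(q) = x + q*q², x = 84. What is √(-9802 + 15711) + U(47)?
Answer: 103907 + √5909 ≈ 1.0398e+5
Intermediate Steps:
U(q) = 84 + q³ (U(q) = 84 + q*q² = 84 + q³)
√(-9802 + 15711) + U(47) = √(-9802 + 15711) + (84 + 47³) = √5909 + (84 + 103823) = √5909 + 103907 = 103907 + √5909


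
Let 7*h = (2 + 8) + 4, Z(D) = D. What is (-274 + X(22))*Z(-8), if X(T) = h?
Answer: 2176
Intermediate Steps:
h = 2 (h = ((2 + 8) + 4)/7 = (10 + 4)/7 = (⅐)*14 = 2)
X(T) = 2
(-274 + X(22))*Z(-8) = (-274 + 2)*(-8) = -272*(-8) = 2176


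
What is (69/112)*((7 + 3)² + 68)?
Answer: 207/2 ≈ 103.50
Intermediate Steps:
(69/112)*((7 + 3)² + 68) = (69*(1/112))*(10² + 68) = 69*(100 + 68)/112 = (69/112)*168 = 207/2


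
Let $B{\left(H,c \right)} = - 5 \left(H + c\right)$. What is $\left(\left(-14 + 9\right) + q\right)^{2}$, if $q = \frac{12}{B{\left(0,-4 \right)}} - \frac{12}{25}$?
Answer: $\frac{14884}{625} \approx 23.814$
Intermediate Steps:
$B{\left(H,c \right)} = - 5 H - 5 c$
$q = \frac{3}{25}$ ($q = \frac{12}{\left(-5\right) 0 - -20} - \frac{12}{25} = \frac{12}{0 + 20} - \frac{12}{25} = \frac{12}{20} - \frac{12}{25} = 12 \cdot \frac{1}{20} - \frac{12}{25} = \frac{3}{5} - \frac{12}{25} = \frac{3}{25} \approx 0.12$)
$\left(\left(-14 + 9\right) + q\right)^{2} = \left(\left(-14 + 9\right) + \frac{3}{25}\right)^{2} = \left(-5 + \frac{3}{25}\right)^{2} = \left(- \frac{122}{25}\right)^{2} = \frac{14884}{625}$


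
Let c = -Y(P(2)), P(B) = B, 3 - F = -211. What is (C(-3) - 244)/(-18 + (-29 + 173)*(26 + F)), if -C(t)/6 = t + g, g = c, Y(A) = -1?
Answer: -116/17271 ≈ -0.0067165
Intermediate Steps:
F = 214 (F = 3 - 1*(-211) = 3 + 211 = 214)
c = 1 (c = -1*(-1) = 1)
g = 1
C(t) = -6 - 6*t (C(t) = -6*(t + 1) = -6*(1 + t) = -6 - 6*t)
(C(-3) - 244)/(-18 + (-29 + 173)*(26 + F)) = ((-6 - 6*(-3)) - 244)/(-18 + (-29 + 173)*(26 + 214)) = ((-6 + 18) - 244)/(-18 + 144*240) = (12 - 244)/(-18 + 34560) = -232/34542 = -232*1/34542 = -116/17271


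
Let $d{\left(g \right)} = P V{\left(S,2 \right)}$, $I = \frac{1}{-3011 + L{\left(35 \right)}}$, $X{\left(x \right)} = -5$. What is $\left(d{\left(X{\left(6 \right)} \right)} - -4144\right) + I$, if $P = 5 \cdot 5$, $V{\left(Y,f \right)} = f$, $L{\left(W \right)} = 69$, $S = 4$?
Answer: $\frac{12338747}{2942} \approx 4194.0$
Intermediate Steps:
$I = - \frac{1}{2942}$ ($I = \frac{1}{-3011 + 69} = \frac{1}{-2942} = - \frac{1}{2942} \approx -0.0003399$)
$P = 25$
$d{\left(g \right)} = 50$ ($d{\left(g \right)} = 25 \cdot 2 = 50$)
$\left(d{\left(X{\left(6 \right)} \right)} - -4144\right) + I = \left(50 - -4144\right) - \frac{1}{2942} = \left(50 + 4144\right) - \frac{1}{2942} = 4194 - \frac{1}{2942} = \frac{12338747}{2942}$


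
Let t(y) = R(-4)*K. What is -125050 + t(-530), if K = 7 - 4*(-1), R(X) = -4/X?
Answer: -125039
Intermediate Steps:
K = 11 (K = 7 + 4 = 11)
t(y) = 11 (t(y) = -4/(-4)*11 = -4*(-¼)*11 = 1*11 = 11)
-125050 + t(-530) = -125050 + 11 = -125039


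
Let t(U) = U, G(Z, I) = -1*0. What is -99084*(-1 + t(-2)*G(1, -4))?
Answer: 99084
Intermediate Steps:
G(Z, I) = 0
-99084*(-1 + t(-2)*G(1, -4)) = -99084*(-1 - 2*0) = -99084*(-1 + 0) = -99084*(-1) = 99084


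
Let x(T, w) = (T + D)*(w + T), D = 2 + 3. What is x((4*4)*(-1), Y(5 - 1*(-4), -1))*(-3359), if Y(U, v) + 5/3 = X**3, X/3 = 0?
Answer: -1958297/3 ≈ -6.5277e+5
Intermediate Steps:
X = 0 (X = 3*0 = 0)
D = 5
Y(U, v) = -5/3 (Y(U, v) = -5/3 + 0**3 = -5/3 + 0 = -5/3)
x(T, w) = (5 + T)*(T + w) (x(T, w) = (T + 5)*(w + T) = (5 + T)*(T + w))
x((4*4)*(-1), Y(5 - 1*(-4), -1))*(-3359) = (((4*4)*(-1))**2 + 5*((4*4)*(-1)) + 5*(-5/3) + ((4*4)*(-1))*(-5/3))*(-3359) = ((16*(-1))**2 + 5*(16*(-1)) - 25/3 + (16*(-1))*(-5/3))*(-3359) = ((-16)**2 + 5*(-16) - 25/3 - 16*(-5/3))*(-3359) = (256 - 80 - 25/3 + 80/3)*(-3359) = (583/3)*(-3359) = -1958297/3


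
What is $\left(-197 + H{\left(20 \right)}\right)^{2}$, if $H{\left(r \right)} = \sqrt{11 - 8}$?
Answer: $\left(197 - \sqrt{3}\right)^{2} \approx 38130.0$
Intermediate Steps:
$H{\left(r \right)} = \sqrt{3}$
$\left(-197 + H{\left(20 \right)}\right)^{2} = \left(-197 + \sqrt{3}\right)^{2}$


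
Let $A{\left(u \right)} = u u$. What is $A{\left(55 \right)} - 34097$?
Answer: $-31072$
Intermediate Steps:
$A{\left(u \right)} = u^{2}$
$A{\left(55 \right)} - 34097 = 55^{2} - 34097 = 3025 - 34097 = -31072$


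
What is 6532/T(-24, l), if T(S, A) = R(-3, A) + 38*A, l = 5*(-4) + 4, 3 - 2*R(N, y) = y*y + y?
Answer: -13064/1453 ≈ -8.9911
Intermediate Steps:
R(N, y) = 3/2 - y/2 - y**2/2 (R(N, y) = 3/2 - (y*y + y)/2 = 3/2 - (y**2 + y)/2 = 3/2 - (y + y**2)/2 = 3/2 + (-y/2 - y**2/2) = 3/2 - y/2 - y**2/2)
l = -16 (l = -20 + 4 = -16)
T(S, A) = 3/2 - A**2/2 + 75*A/2 (T(S, A) = (3/2 - A/2 - A**2/2) + 38*A = 3/2 - A**2/2 + 75*A/2)
6532/T(-24, l) = 6532/(3/2 - 1/2*(-16)**2 + (75/2)*(-16)) = 6532/(3/2 - 1/2*256 - 600) = 6532/(3/2 - 128 - 600) = 6532/(-1453/2) = 6532*(-2/1453) = -13064/1453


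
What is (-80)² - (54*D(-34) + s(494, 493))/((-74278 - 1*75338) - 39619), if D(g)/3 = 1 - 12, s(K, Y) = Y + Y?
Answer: 1211103204/189235 ≈ 6400.0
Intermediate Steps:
s(K, Y) = 2*Y
D(g) = -33 (D(g) = 3*(1 - 12) = 3*(-11) = -33)
(-80)² - (54*D(-34) + s(494, 493))/((-74278 - 1*75338) - 39619) = (-80)² - (54*(-33) + 2*493)/((-74278 - 1*75338) - 39619) = 6400 - (-1782 + 986)/((-74278 - 75338) - 39619) = 6400 - (-796)/(-149616 - 39619) = 6400 - (-796)/(-189235) = 6400 - (-796)*(-1)/189235 = 6400 - 1*796/189235 = 6400 - 796/189235 = 1211103204/189235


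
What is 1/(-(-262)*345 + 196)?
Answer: 1/90586 ≈ 1.1039e-5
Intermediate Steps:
1/(-(-262)*345 + 196) = 1/(-262*(-345) + 196) = 1/(90390 + 196) = 1/90586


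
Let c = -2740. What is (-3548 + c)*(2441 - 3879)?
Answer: 9042144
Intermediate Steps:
(-3548 + c)*(2441 - 3879) = (-3548 - 2740)*(2441 - 3879) = -6288*(-1438) = 9042144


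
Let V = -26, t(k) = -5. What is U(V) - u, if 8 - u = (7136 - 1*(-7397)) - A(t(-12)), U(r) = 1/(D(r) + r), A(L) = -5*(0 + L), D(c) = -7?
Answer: 478499/33 ≈ 14500.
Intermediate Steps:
A(L) = -5*L
U(r) = 1/(-7 + r)
u = -14500 (u = 8 - ((7136 - 1*(-7397)) - (-5)*(-5)) = 8 - ((7136 + 7397) - 1*25) = 8 - (14533 - 25) = 8 - 1*14508 = 8 - 14508 = -14500)
U(V) - u = 1/(-7 - 26) - 1*(-14500) = 1/(-33) + 14500 = -1/33 + 14500 = 478499/33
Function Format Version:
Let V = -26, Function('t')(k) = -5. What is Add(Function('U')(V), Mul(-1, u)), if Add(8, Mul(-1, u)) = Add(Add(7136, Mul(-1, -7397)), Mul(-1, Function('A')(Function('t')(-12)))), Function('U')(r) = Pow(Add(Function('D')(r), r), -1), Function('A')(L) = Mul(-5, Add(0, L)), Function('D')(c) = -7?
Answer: Rational(478499, 33) ≈ 14500.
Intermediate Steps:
Function('A')(L) = Mul(-5, L)
Function('U')(r) = Pow(Add(-7, r), -1)
u = -14500 (u = Add(8, Mul(-1, Add(Add(7136, Mul(-1, -7397)), Mul(-1, Mul(-5, -5))))) = Add(8, Mul(-1, Add(Add(7136, 7397), Mul(-1, 25)))) = Add(8, Mul(-1, Add(14533, -25))) = Add(8, Mul(-1, 14508)) = Add(8, -14508) = -14500)
Add(Function('U')(V), Mul(-1, u)) = Add(Pow(Add(-7, -26), -1), Mul(-1, -14500)) = Add(Pow(-33, -1), 14500) = Add(Rational(-1, 33), 14500) = Rational(478499, 33)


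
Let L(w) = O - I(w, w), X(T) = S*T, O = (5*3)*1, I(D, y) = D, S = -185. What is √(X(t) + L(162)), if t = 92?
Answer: I*√17167 ≈ 131.02*I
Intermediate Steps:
O = 15 (O = 15*1 = 15)
X(T) = -185*T
L(w) = 15 - w
√(X(t) + L(162)) = √(-185*92 + (15 - 1*162)) = √(-17020 + (15 - 162)) = √(-17020 - 147) = √(-17167) = I*√17167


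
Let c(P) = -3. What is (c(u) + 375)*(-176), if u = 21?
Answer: -65472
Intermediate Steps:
(c(u) + 375)*(-176) = (-3 + 375)*(-176) = 372*(-176) = -65472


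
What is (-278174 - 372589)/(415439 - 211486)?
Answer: -650763/203953 ≈ -3.1908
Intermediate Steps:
(-278174 - 372589)/(415439 - 211486) = -650763/203953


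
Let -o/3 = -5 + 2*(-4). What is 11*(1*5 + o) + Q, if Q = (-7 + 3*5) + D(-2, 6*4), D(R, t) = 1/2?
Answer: 985/2 ≈ 492.50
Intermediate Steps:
D(R, t) = 1/2
o = 39 (o = -3*(-5 + 2*(-4)) = -3*(-5 - 8) = -3*(-13) = 39)
Q = 17/2 (Q = (-7 + 3*5) + 1/2 = (-7 + 15) + 1/2 = 8 + 1/2 = 17/2 ≈ 8.5000)
11*(1*5 + o) + Q = 11*(1*5 + 39) + 17/2 = 11*(5 + 39) + 17/2 = 11*44 + 17/2 = 484 + 17/2 = 985/2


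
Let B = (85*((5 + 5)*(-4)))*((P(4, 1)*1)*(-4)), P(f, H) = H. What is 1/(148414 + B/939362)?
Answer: 469681/69707242734 ≈ 6.7379e-6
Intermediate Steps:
B = 13600 (B = (85*((5 + 5)*(-4)))*((1*1)*(-4)) = (85*(10*(-4)))*(1*(-4)) = (85*(-40))*(-4) = -3400*(-4) = 13600)
1/(148414 + B/939362) = 1/(148414 + 13600/939362) = 1/(148414 + 13600*(1/939362)) = 1/(148414 + 6800/469681) = 1/(69707242734/469681) = 469681/69707242734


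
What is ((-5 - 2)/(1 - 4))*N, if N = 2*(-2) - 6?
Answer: -70/3 ≈ -23.333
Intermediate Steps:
N = -10 (N = -4 - 6 = -10)
((-5 - 2)/(1 - 4))*N = ((-5 - 2)/(1 - 4))*(-10) = -7/(-3)*(-10) = -7*(-1/3)*(-10) = (7/3)*(-10) = -70/3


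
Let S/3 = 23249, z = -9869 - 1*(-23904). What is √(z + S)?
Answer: √83782 ≈ 289.45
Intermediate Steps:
z = 14035 (z = -9869 + 23904 = 14035)
S = 69747 (S = 3*23249 = 69747)
√(z + S) = √(14035 + 69747) = √83782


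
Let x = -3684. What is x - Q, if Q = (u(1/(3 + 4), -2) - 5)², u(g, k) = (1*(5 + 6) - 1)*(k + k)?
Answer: -5709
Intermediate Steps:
u(g, k) = 20*k (u(g, k) = (1*11 - 1)*(2*k) = (11 - 1)*(2*k) = 10*(2*k) = 20*k)
Q = 2025 (Q = (20*(-2) - 5)² = (-40 - 5)² = (-45)² = 2025)
x - Q = -3684 - 1*2025 = -3684 - 2025 = -5709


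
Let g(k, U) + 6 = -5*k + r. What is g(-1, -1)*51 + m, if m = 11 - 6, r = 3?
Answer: 107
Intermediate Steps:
g(k, U) = -3 - 5*k (g(k, U) = -6 + (-5*k + 3) = -6 + (3 - 5*k) = -3 - 5*k)
m = 5
g(-1, -1)*51 + m = (-3 - 5*(-1))*51 + 5 = (-3 + 5)*51 + 5 = 2*51 + 5 = 102 + 5 = 107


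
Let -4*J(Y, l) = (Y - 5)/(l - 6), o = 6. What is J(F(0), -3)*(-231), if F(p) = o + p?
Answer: -77/12 ≈ -6.4167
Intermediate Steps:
F(p) = 6 + p
J(Y, l) = -(-5 + Y)/(4*(-6 + l)) (J(Y, l) = -(Y - 5)/(4*(l - 6)) = -(-5 + Y)/(4*(-6 + l)))
J(F(0), -3)*(-231) = ((5 - (6 + 0))/(4*(-6 - 3)))*(-231) = ((¼)*(5 - 1*6)/(-9))*(-231) = ((¼)*(-⅑)*(5 - 6))*(-231) = ((¼)*(-⅑)*(-1))*(-231) = (1/36)*(-231) = -77/12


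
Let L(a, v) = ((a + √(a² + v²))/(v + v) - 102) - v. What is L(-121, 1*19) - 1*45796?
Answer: -1744967/38 + √15002/38 ≈ -45917.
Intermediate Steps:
L(a, v) = -102 - v + (a + √(a² + v²))/(2*v) (L(a, v) = ((a + √(a² + v²))/((2*v)) - 102) - v = ((a + √(a² + v²))*(1/(2*v)) - 102) - v = ((a + √(a² + v²))/(2*v) - 102) - v = (-102 + (a + √(a² + v²))/(2*v)) - v = -102 - v + (a + √(a² + v²))/(2*v))
L(-121, 1*19) - 1*45796 = (-121 + √((-121)² + (1*19)²) - 2*1*19*(102 + 1*19))/(2*((1*19))) - 1*45796 = (½)*(-121 + √(14641 + 19²) - 2*19*(102 + 19))/19 - 45796 = (½)*(1/19)*(-121 + √(14641 + 361) - 2*19*121) - 45796 = (½)*(1/19)*(-121 + √15002 - 4598) - 45796 = (½)*(1/19)*(-4719 + √15002) - 45796 = (-4719/38 + √15002/38) - 45796 = -1744967/38 + √15002/38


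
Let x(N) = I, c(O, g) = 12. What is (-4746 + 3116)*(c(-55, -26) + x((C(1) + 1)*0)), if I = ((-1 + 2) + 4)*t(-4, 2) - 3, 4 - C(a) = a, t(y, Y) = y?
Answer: 17930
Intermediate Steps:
C(a) = 4 - a
I = -23 (I = ((-1 + 2) + 4)*(-4) - 3 = (1 + 4)*(-4) - 3 = 5*(-4) - 3 = -20 - 3 = -23)
x(N) = -23
(-4746 + 3116)*(c(-55, -26) + x((C(1) + 1)*0)) = (-4746 + 3116)*(12 - 23) = -1630*(-11) = 17930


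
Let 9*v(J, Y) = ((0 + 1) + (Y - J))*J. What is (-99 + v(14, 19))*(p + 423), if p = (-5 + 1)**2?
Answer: -118091/3 ≈ -39364.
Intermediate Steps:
v(J, Y) = J*(1 + Y - J)/9 (v(J, Y) = (((0 + 1) + (Y - J))*J)/9 = ((1 + (Y - J))*J)/9 = ((1 + Y - J)*J)/9 = (J*(1 + Y - J))/9 = J*(1 + Y - J)/9)
p = 16 (p = (-4)**2 = 16)
(-99 + v(14, 19))*(p + 423) = (-99 + (1/9)*14*(1 + 19 - 1*14))*(16 + 423) = (-99 + (1/9)*14*(1 + 19 - 14))*439 = (-99 + (1/9)*14*6)*439 = (-99 + 28/3)*439 = -269/3*439 = -118091/3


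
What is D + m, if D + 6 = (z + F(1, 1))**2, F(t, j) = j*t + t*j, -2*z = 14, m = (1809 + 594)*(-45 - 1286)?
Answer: -3198374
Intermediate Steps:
m = -3198393 (m = 2403*(-1331) = -3198393)
z = -7 (z = -1/2*14 = -7)
F(t, j) = 2*j*t (F(t, j) = j*t + j*t = 2*j*t)
D = 19 (D = -6 + (-7 + 2*1*1)**2 = -6 + (-7 + 2)**2 = -6 + (-5)**2 = -6 + 25 = 19)
D + m = 19 - 3198393 = -3198374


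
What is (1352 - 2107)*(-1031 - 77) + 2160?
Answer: 838700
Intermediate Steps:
(1352 - 2107)*(-1031 - 77) + 2160 = -755*(-1108) + 2160 = 836540 + 2160 = 838700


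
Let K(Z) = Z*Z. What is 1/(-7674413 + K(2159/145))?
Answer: -21025/161349872044 ≈ -1.3031e-7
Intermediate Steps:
K(Z) = Z**2
1/(-7674413 + K(2159/145)) = 1/(-7674413 + (2159/145)**2) = 1/(-7674413 + 4661281/21025) = 1/(-161349872044/21025) = -21025/161349872044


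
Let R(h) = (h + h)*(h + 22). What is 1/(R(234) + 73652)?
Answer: 1/193460 ≈ 5.1690e-6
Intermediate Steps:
R(h) = 2*h*(22 + h) (R(h) = (2*h)*(22 + h) = 2*h*(22 + h))
1/(R(234) + 73652) = 1/(2*234*(22 + 234) + 73652) = 1/(2*234*256 + 73652) = 1/(119808 + 73652) = 1/193460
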